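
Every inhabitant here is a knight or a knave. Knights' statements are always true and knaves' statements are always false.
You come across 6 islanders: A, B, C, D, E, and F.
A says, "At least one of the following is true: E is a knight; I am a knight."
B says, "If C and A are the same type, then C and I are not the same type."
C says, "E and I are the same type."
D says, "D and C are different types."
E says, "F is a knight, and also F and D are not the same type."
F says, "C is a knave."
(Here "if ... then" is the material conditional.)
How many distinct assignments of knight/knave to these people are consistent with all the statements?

1

Consistent assignments:
  A=knight, B=knight, C=knave, D=knave, E=knight, F=knight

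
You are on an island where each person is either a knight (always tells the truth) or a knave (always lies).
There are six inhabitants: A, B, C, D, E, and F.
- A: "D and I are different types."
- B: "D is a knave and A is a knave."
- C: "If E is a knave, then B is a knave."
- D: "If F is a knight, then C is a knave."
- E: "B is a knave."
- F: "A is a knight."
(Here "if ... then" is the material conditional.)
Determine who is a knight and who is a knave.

A (knight): "D and I are different types" — true. ✓
B is a knave, and the claim "D is a knave and A is a knave" is indeed False.
C (knight): "if E is a knave, then B is a knave" — true. ✓
Since D is a knave, "if F is a knight, then C is a knave" needs to be False, which holds.
E is a knight; "B is a knave" is true, as required.
F is a knight, so "A is a knight" must be true — and it is.

A is a knight, B is a knave, C is a knight, D is a knave, E is a knight, and F is a knight.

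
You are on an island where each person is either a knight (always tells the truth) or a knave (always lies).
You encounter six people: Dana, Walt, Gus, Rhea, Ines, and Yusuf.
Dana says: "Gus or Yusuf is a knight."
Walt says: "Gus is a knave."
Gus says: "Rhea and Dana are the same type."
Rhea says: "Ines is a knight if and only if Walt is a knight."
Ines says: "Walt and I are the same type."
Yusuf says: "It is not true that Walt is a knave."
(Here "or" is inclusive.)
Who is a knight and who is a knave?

Since Dana is a knight, "Gus or Yusuf is a knight" needs to be True, which holds.
Walt is a knight, so "Gus is a knave" must be True — and it is.
Gus is a knave, and the claim "Rhea and Dana are the same type" is indeed false.
Rhea is a knave; "Ines is a knight if and only if Walt is a knight" is false, as required.
Ines (knave): "Walt and I are the same type" — false. ✓
Yusuf is a knight, and the claim "it is not true that Walt is a knave" is indeed True.

Dana is a knight, Walt is a knight, Gus is a knave, Rhea is a knave, Ines is a knave, and Yusuf is a knight.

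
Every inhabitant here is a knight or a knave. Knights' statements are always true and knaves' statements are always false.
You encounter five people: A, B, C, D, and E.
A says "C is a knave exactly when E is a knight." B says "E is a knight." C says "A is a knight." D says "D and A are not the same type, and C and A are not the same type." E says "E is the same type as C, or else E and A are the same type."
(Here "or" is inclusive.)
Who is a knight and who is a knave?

A (knight): "C is a knave exactly when E is a knight" — true. ✓
B is a knave, so "E is a knight" must be False — and it is.
As a knight, C's statement "A is a knight" should be true; it is.
D is a knave, and the claim "D and A are not the same type, and C and A are not the same type" is indeed False.
Since E is a knave, "E is the same type as C, or else E and A are the same type" needs to be False, which holds.

Knights: A and C. Knaves: B, D, and E.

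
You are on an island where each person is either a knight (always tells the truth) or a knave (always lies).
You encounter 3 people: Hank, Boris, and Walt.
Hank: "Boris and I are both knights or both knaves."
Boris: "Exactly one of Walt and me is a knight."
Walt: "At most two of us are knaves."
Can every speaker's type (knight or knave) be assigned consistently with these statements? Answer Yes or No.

No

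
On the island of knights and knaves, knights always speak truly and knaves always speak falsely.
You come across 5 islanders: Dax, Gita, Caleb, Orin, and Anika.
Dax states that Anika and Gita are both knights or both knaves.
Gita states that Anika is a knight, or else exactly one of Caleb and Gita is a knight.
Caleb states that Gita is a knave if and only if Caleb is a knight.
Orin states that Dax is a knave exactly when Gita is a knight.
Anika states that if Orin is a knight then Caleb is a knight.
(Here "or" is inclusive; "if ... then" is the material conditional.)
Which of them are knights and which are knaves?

Dax is a knight, Gita is a knave, Caleb is a knave, Orin is a knight, and Anika is a knave.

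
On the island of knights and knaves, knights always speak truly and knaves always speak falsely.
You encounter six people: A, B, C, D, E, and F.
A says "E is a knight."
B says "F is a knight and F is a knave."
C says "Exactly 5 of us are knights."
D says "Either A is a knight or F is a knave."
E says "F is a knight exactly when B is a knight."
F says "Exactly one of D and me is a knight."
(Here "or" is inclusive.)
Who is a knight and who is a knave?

Knights: F. Knaves: A, B, C, D, and E.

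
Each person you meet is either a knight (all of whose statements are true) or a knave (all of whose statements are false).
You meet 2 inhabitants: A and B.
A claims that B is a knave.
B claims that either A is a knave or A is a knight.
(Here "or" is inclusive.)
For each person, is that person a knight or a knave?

Suppose A is a knight. Then A's statement "B is a knave" would have to be true. Checking the 2 ways to assign the others, none is consistent with every speaker.
(For instance, with B=knight, A's claim "B is a knave" comes out false where it would need to be true.)
So A must be a knave, making "B is a knave" false. Taking A=knave, B=knight, each remaining statement checks out:
  B (knight): "either A is a knave or A is a knight" — true. ✓
This is the unique consistent assignment.

Knights: B. Knaves: A.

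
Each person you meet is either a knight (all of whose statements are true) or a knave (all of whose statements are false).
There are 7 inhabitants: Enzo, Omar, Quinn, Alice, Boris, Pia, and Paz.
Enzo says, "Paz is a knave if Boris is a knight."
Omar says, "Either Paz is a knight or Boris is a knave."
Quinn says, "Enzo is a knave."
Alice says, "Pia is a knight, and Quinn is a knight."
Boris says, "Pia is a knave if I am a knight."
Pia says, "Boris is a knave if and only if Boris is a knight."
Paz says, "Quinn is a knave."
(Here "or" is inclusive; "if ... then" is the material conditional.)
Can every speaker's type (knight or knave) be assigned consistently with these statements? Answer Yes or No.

No

Checking all 128 assignments, each has at least one speaker whose statement's truth value contradicts their type.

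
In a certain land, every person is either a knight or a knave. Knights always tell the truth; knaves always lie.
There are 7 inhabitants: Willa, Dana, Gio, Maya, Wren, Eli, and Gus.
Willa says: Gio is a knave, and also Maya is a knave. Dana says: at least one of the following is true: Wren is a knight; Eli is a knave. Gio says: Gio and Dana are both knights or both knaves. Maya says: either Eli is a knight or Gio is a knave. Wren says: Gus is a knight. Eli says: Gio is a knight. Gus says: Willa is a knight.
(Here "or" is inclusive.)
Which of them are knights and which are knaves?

Willa is a knave; "Gio is a knave, and also Maya is a knave" is False, as required.
Dana is a knight; "at least one of the following is true: Wren is a knight; Eli is a knave" is True, as required.
Gio is a knave, so "Gio and Dana are both knights or both knaves" must be False — and it is.
Maya (knight): "either Eli is a knight or Gio is a knave" — True. ✓
Wren is a knave; "Gus is a knight" is False, as required.
As a knave, Eli's statement "Gio is a knight" should be False; it is.
As a knave, Gus's statement "Willa is a knight" should be False; it is.

Willa is a knave, Dana is a knight, Gio is a knave, Maya is a knight, Wren is a knave, Eli is a knave, and Gus is a knave.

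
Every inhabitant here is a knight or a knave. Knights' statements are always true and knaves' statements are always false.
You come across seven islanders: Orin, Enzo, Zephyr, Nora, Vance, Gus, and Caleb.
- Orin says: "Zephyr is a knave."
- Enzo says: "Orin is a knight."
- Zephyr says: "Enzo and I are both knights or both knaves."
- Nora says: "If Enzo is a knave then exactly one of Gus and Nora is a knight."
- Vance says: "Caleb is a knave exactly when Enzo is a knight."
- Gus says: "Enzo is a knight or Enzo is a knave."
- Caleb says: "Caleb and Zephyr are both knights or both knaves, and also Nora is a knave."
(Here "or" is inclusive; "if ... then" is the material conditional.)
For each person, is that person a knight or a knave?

Knights: Orin, Enzo, Nora, Vance, and Gus. Knaves: Zephyr and Caleb.

Orin (knight): "Zephyr is a knave" — True. ✓
Enzo is a knight, so "Orin is a knight" must be True — and it is.
Zephyr is a knave; "Enzo and I are both knights or both knaves" is false, as required.
Nora is a knight; "if Enzo is a knave then exactly one of Gus and Nora is a knight" is True, as required.
Vance is a knight, and the claim "Caleb is a knave exactly when Enzo is a knight" is indeed True.
Gus is a knight, and the claim "Enzo is a knight or Enzo is a knave" is indeed True.
Caleb is a knave, so "Caleb and Zephyr are both knights or both knaves, and also Nora is a knave" must be false — and it is.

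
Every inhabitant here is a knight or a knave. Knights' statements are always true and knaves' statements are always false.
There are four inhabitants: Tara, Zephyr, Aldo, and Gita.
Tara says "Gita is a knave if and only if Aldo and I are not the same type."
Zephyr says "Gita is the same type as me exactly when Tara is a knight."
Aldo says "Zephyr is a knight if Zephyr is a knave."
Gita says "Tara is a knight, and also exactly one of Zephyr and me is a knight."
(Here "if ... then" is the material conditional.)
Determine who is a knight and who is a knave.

Suppose Tara is a knight. Then Tara's statement "Gita is a knave if and only if Aldo and I are not the same type" would have to be true. Checking the 8 ways to assign the others, none is consistent with every speaker.
(For instance, with Zephyr=knave, Aldo=knave, Gita=knave, Zephyr's claim "Gita is the same type as me exactly when Tara is a knight" comes out true where it would need to be false.)
So Tara must be a knave, making "Gita is a knave if and only if Aldo and I are not the same type" false. Taking Tara=knave, Zephyr=knave, Aldo=knave, Gita=knave, each remaining statement checks out:
  Zephyr (knave): "Gita is the same type as me exactly when Tara is a knight" — false. ✓
  Aldo (knave): "Zephyr is a knight if Zephyr is a knave" — false. ✓
  Gita (knave): "Tara is a knight, and also exactly one of Zephyr and me is a knight" — false. ✓
This is the unique consistent assignment.

Knights: none. Knaves: Tara, Zephyr, Aldo, and Gita.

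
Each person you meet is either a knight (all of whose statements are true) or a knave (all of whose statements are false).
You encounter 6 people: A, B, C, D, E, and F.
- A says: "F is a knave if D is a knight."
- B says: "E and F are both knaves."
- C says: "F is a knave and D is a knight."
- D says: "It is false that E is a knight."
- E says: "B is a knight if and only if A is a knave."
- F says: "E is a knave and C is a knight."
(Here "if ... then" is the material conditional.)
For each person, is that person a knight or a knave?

Knights: A and E. Knaves: B, C, D, and F.

A (knight): "F is a knave if D is a knight" — True. ✓
Since B is a knave, "E and F are both knaves" needs to be false, which holds.
C is a knave; "F is a knave and D is a knight" is false, as required.
D is a knave; "it is false that E is a knight" is false, as required.
Since E is a knight, "B is a knight if and only if A is a knave" needs to be True, which holds.
F (knave): "E is a knave and C is a knight" — false. ✓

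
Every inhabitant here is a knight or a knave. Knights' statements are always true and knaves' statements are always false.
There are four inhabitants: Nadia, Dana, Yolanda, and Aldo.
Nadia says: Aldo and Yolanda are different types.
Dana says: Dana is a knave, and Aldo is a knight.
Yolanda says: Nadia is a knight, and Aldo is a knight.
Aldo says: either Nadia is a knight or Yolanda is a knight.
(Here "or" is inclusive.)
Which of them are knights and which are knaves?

Nadia (knave): "Aldo and Yolanda are different types" — false. ✓
Dana is a knave, so "Dana is a knave, and Aldo is a knight" must be false — and it is.
Yolanda is a knave, and the claim "Nadia is a knight, and Aldo is a knight" is indeed false.
Aldo is a knave; "either Nadia is a knight or Yolanda is a knight" is false, as required.

Knights: none. Knaves: Nadia, Dana, Yolanda, and Aldo.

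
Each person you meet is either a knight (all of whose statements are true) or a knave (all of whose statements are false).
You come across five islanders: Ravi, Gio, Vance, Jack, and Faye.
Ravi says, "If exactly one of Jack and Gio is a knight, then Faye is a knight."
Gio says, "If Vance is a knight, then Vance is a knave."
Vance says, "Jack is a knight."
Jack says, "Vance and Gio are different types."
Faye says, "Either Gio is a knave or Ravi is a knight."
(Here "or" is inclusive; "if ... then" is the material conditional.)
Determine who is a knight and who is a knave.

Suppose Ravi is a knave. Then Ravi's statement "if exactly one of Jack and Gio is a knight, then Faye is a knight" would have to be false. Checking the 16 ways to assign the others, none is consistent with every speaker.
(For instance, with Gio=knave, Vance=knight, Jack=knight, Faye=knight, Ravi's claim "if exactly one of Jack and Gio is a knight, then Faye is a knight" comes out true where it would need to be false.)
So Ravi must be a knight, making "if exactly one of Jack and Gio is a knight, then Faye is a knight" true. Taking Ravi=knight, Gio=knave, Vance=knight, Jack=knight, Faye=knight, each remaining statement checks out:
  Gio (knave): "if Vance is a knight, then Vance is a knave" — false. ✓
  Vance (knight): "Jack is a knight" — true. ✓
  Jack (knight): "Vance and Gio are different types" — true. ✓
  Faye (knight): "either Gio is a knave or Ravi is a knight" — true. ✓
This is the unique consistent assignment.

Knights: Ravi, Vance, Jack, and Faye. Knaves: Gio.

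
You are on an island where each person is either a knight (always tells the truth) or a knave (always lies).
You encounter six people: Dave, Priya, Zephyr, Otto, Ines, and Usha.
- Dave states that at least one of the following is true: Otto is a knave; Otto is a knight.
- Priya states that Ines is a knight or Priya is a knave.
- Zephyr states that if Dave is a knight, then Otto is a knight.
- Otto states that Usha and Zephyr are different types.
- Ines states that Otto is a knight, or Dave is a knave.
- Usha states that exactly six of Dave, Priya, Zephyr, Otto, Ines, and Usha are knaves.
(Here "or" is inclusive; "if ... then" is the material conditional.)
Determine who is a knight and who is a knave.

As a knight, Dave's statement "at least one of the following is true: Otto is a knave; Otto is a knight" should be True; it is.
Priya (knight): "Ines is a knight or Priya is a knave" — True. ✓
Zephyr is a knight, and the claim "if Dave is a knight, then Otto is a knight" is indeed True.
Otto is a knight; "Usha and Zephyr are different types" is True, as required.
As a knight, Ines's statement "Otto is a knight, or Dave is a knave" should be True; it is.
Usha (knave): "exactly six of Dave, Priya, Zephyr, Otto, Ines, and Usha are knaves" — false. ✓

Dave is a knight, Priya is a knight, Zephyr is a knight, Otto is a knight, Ines is a knight, and Usha is a knave.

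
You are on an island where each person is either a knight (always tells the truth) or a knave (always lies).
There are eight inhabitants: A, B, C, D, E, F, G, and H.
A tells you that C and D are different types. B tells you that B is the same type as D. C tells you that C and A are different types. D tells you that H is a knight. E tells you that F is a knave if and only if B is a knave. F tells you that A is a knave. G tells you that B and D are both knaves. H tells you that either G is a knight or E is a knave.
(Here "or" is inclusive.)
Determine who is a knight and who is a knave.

As a knave, A's statement "C and D are different types" should be False; it is.
As a knave, B's statement "B is the same type as D" should be False; it is.
C (knight): "C and A are different types" — True. ✓
Since D is a knight, "H is a knight" needs to be True, which holds.
E is a knave, and the claim "F is a knave if and only if B is a knave" is indeed False.
Since F is a knight, "A is a knave" needs to be True, which holds.
G is a knave, and the claim "B and D are both knaves" is indeed False.
H (knight): "either G is a knight or E is a knave" — True. ✓

Knights: C, D, F, and H. Knaves: A, B, E, and G.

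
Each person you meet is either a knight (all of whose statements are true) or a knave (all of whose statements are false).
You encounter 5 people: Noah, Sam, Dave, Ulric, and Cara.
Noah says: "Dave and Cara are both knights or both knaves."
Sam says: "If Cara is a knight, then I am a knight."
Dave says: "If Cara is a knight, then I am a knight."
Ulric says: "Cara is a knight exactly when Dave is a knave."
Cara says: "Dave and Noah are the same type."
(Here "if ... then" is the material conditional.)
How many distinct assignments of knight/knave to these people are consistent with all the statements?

5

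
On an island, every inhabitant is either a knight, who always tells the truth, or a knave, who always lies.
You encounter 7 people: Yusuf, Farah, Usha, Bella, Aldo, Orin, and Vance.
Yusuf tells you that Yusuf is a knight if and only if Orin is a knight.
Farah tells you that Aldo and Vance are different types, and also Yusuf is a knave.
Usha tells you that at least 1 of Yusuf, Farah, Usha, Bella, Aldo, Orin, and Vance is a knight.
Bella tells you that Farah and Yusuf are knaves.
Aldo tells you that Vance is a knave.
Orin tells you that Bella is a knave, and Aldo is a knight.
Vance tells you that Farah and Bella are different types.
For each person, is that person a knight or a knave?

Knights: Yusuf, Usha, Aldo, and Orin. Knaves: Farah, Bella, and Vance.

As a knight, Yusuf's statement "Yusuf is a knight if and only if Orin is a knight" should be True; it is.
Since Farah is a knave, "Aldo and Vance are different types, and also Yusuf is a knave" needs to be false, which holds.
Since Usha is a knight, "at least 1 of Yusuf, Farah, Usha, Bella, Aldo, Orin, and Vance is a knight" needs to be True, which holds.
Bella is a knave, and the claim "Farah and Yusuf are knaves" is indeed false.
As a knight, Aldo's statement "Vance is a knave" should be True; it is.
Orin (knight): "Bella is a knave, and Aldo is a knight" — True. ✓
Vance is a knave, so "Farah and Bella are different types" must be false — and it is.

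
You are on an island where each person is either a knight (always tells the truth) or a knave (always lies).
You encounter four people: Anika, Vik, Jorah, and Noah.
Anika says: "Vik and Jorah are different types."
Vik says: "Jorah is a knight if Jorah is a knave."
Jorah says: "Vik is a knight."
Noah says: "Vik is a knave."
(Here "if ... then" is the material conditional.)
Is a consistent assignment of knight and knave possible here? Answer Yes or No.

One consistent assignment: Anika=knave, Vik=knight, Jorah=knight, Noah=knave.

Yes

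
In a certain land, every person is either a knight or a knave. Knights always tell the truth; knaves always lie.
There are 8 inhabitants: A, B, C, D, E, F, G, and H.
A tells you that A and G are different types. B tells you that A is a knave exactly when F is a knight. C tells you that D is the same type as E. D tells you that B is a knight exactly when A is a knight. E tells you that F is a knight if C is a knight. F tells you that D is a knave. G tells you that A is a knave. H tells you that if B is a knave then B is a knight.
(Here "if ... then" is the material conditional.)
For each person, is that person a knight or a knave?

Since A is a knight, "A and G are different types" needs to be true, which holds.
Since B is a knave, "A is a knave exactly when F is a knight" needs to be false, which holds.
C (knave): "D is the same type as E" — false. ✓
As a knave, D's statement "B is a knight exactly when A is a knight" should be false; it is.
E is a knight; "F is a knight if C is a knight" is true, as required.
F is a knight; "D is a knave" is true, as required.
G is a knave; "A is a knave" is false, as required.
H is a knave; "if B is a knave then B is a knight" is false, as required.

Knights: A, E, and F. Knaves: B, C, D, G, and H.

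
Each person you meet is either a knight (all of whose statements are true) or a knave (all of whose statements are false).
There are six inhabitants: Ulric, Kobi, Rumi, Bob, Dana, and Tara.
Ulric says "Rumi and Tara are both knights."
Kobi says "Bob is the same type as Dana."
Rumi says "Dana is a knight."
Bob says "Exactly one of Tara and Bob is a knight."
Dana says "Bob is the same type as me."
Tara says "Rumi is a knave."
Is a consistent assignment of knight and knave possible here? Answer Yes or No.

Yes

One consistent assignment: Ulric=knave, Kobi=knight, Rumi=knight, Bob=knight, Dana=knight, Tara=knave.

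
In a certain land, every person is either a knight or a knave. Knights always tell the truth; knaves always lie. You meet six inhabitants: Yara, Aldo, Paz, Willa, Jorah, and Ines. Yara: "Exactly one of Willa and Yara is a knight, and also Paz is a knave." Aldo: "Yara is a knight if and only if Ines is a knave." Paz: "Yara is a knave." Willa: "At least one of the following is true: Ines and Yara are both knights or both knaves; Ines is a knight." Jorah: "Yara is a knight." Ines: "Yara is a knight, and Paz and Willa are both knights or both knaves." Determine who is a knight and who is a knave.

Knights: Paz and Willa. Knaves: Yara, Aldo, Jorah, and Ines.

Yara is a knave, and the claim "exactly one of Willa and Yara is a knight, and also Paz is a knave" is indeed false.
Aldo (knave): "Yara is a knight if and only if Ines is a knave" — false. ✓
Since Paz is a knight, "Yara is a knave" needs to be true, which holds.
Willa (knight): "at least one of the following is true: Ines and Yara are both knights or both knaves; Ines is a knight" — true. ✓
Since Jorah is a knave, "Yara is a knight" needs to be false, which holds.
Since Ines is a knave, "Yara is a knight, and Paz and Willa are both knights or both knaves" needs to be false, which holds.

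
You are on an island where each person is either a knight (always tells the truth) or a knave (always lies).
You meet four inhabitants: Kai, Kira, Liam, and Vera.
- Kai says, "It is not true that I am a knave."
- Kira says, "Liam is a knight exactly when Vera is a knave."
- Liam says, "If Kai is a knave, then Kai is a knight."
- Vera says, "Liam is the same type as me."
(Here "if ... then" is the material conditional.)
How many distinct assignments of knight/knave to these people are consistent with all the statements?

2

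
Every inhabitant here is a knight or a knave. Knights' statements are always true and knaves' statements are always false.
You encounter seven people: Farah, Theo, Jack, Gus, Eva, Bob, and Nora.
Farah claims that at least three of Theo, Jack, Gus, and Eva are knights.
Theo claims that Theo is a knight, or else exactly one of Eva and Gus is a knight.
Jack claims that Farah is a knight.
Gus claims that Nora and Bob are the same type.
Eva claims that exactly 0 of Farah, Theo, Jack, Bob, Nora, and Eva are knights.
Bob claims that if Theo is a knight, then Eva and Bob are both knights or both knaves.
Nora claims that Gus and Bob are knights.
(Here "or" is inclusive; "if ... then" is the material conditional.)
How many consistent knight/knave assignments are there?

1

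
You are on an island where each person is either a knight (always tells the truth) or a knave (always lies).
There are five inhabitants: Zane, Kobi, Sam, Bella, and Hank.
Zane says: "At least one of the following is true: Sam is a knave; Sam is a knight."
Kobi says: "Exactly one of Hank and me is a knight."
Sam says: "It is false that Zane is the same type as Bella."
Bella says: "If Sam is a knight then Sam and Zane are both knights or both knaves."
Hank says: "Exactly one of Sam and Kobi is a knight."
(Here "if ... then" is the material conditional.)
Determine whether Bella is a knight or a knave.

Consistent assignments: {Zane=knight, Kobi=knave, Sam=knave, Bella=knight, Hank=knave}
In every consistent assignment, Bella is a knight.

Bella is a knight.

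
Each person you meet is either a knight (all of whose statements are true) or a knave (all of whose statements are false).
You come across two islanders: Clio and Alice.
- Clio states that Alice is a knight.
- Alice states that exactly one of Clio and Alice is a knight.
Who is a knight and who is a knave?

Clio (knave): "Alice is a knight" — False. ✓
Alice (knave): "exactly one of Clio and Alice is a knight" — False. ✓

Clio is a knave and Alice is a knave.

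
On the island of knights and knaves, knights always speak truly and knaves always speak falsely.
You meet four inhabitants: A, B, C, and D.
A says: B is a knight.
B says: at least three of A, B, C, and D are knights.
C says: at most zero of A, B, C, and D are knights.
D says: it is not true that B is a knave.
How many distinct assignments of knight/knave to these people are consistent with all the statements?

1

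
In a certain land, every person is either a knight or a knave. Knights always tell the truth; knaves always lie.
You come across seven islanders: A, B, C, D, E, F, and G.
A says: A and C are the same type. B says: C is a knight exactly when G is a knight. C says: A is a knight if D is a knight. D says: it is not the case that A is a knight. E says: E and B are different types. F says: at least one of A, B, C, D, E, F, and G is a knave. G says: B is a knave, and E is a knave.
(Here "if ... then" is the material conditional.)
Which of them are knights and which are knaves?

A is a knight, B is a knave, C is a knight, D is a knave, E is a knight, F is a knight, and G is a knave.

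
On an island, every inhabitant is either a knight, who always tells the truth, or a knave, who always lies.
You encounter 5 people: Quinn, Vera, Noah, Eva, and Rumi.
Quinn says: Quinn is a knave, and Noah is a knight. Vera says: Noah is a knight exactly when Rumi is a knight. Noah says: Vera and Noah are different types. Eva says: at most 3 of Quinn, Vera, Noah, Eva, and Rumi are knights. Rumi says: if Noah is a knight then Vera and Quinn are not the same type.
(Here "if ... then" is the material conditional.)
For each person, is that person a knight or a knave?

Quinn (knave): "Quinn is a knave, and Noah is a knight" — False. ✓
Vera is a knave, and the claim "Noah is a knight exactly when Rumi is a knight" is indeed False.
Noah is a knave, and the claim "Vera and Noah are different types" is indeed False.
Since Eva is a knight, "at most 3 of Quinn, Vera, Noah, Eva, and Rumi are knights" needs to be true, which holds.
Since Rumi is a knight, "if Noah is a knight then Vera and Quinn are not the same type" needs to be true, which holds.

Quinn is a knave, Vera is a knave, Noah is a knave, Eva is a knight, and Rumi is a knight.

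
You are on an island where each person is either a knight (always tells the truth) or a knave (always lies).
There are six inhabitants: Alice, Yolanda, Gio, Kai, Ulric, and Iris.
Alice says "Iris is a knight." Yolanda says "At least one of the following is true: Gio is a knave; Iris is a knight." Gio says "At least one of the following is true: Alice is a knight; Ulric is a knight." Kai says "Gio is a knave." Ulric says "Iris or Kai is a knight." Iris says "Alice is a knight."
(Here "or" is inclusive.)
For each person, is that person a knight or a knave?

As a knight, Alice's statement "Iris is a knight" should be True; it is.
Since Yolanda is a knight, "at least one of the following is true: Gio is a knave; Iris is a knight" needs to be True, which holds.
Gio (knight): "at least one of the following is true: Alice is a knight; Ulric is a knight" — True. ✓
As a knave, Kai's statement "Gio is a knave" should be false; it is.
Ulric (knight): "Iris or Kai is a knight" — True. ✓
Iris is a knight, and the claim "Alice is a knight" is indeed True.

Alice is a knight, Yolanda is a knight, Gio is a knight, Kai is a knave, Ulric is a knight, and Iris is a knight.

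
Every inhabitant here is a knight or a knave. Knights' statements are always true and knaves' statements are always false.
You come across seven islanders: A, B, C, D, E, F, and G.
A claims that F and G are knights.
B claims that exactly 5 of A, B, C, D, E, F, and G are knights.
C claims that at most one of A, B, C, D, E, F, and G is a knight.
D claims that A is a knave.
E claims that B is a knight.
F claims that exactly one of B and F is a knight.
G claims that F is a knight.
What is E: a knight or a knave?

E is a knave.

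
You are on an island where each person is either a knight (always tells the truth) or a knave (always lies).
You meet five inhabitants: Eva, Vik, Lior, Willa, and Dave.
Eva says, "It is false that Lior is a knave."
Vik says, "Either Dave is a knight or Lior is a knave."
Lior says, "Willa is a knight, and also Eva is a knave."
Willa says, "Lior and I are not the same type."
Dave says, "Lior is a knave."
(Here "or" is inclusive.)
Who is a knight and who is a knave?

Suppose Eva is a knight. Then Eva's statement "it is false that Lior is a knave" would have to be true. Checking the 16 ways to assign the others, none is consistent with every speaker.
(For instance, with Vik=knight, Lior=knave, Willa=knave, Dave=knight, Eva's claim "it is false that Lior is a knave" comes out false where it would need to be true.)
So Eva must be a knave, making "it is false that Lior is a knave" false. Taking Eva=knave, Vik=knight, Lior=knave, Willa=knave, Dave=knight, each remaining statement checks out:
  Vik (knight): "either Dave is a knight or Lior is a knave" — true. ✓
  Lior (knave): "Willa is a knight, and also Eva is a knave" — false. ✓
  Willa (knave): "Lior and I are not the same type" — false. ✓
  Dave (knight): "Lior is a knave" — true. ✓
This is the unique consistent assignment.

Eva is a knave, Vik is a knight, Lior is a knave, Willa is a knave, and Dave is a knight.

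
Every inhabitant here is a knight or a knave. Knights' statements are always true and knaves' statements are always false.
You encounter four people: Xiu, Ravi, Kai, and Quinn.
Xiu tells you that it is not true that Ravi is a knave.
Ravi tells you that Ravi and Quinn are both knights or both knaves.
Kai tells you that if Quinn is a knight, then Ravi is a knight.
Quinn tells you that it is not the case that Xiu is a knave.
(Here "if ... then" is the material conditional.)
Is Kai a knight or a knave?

Kai is a knight.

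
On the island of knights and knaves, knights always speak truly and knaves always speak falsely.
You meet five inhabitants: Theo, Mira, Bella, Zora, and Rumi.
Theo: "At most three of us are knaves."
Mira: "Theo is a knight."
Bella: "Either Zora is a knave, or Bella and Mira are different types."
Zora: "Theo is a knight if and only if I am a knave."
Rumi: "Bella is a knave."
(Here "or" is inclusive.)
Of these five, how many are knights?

The unique consistent assignment is Theo=knave, Mira=knave, Bella=knight, Zora=knave, Rumi=knave.
That has 1 knight.

1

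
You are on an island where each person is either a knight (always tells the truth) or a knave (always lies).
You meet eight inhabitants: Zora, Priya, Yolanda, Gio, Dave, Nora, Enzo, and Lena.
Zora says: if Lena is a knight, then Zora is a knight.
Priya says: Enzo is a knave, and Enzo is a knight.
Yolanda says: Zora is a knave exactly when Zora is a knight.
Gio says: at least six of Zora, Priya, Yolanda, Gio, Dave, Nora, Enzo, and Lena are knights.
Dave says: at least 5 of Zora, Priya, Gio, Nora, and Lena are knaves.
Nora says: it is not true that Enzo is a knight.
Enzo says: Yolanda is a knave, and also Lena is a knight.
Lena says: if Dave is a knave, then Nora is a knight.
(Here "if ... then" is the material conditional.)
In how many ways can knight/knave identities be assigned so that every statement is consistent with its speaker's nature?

0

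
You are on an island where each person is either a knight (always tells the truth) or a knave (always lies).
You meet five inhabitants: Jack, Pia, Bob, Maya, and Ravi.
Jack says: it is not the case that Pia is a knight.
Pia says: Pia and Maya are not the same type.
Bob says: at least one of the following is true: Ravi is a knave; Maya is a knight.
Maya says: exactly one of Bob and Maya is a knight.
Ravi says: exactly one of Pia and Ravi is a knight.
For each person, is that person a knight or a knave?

Knights: Jack and Ravi. Knaves: Pia, Bob, and Maya.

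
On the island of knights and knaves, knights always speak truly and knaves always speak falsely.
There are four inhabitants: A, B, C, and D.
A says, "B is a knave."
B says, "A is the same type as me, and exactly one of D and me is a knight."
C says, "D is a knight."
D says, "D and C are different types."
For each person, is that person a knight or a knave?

A is a knight; "B is a knave" is true, as required.
As a knave, B's statement "A is the same type as me, and exactly one of D and me is a knight" should be False; it is.
C (knave): "D is a knight" — False. ✓
D is a knave; "D and C are different types" is False, as required.

A is a knight, B is a knave, C is a knave, and D is a knave.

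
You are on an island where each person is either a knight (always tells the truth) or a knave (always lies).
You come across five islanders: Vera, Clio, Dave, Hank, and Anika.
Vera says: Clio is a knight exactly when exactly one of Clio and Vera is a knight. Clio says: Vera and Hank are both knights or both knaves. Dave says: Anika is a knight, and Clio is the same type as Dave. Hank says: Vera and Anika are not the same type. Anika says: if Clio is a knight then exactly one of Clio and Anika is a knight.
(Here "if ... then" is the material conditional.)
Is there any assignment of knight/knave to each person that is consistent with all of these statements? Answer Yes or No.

No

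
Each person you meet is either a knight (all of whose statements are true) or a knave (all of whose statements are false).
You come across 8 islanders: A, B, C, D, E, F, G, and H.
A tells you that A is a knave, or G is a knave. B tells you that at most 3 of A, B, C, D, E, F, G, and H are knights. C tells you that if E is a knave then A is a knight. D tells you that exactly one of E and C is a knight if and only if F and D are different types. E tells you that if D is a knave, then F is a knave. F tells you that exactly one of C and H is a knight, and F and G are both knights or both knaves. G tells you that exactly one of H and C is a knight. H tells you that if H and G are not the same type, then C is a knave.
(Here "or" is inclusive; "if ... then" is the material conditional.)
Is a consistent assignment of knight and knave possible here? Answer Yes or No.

No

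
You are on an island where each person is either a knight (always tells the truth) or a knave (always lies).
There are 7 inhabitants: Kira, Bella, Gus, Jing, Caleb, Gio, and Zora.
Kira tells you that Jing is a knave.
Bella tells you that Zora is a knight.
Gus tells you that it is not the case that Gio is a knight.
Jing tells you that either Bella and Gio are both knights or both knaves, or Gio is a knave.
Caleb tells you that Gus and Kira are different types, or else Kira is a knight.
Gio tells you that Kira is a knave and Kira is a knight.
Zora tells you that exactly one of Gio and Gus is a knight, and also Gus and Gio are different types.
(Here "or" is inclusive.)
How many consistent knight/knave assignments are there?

Consistent assignments:
  Kira=knave, Bella=knight, Gus=knight, Jing=knight, Caleb=knight, Gio=knave, Zora=knight

1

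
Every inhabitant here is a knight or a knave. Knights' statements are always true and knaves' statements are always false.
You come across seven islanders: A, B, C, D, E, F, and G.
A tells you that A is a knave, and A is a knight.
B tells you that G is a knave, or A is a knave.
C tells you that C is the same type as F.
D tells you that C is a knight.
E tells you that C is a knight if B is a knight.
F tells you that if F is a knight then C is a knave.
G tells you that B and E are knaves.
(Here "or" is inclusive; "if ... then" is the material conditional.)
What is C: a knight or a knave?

C is a knave.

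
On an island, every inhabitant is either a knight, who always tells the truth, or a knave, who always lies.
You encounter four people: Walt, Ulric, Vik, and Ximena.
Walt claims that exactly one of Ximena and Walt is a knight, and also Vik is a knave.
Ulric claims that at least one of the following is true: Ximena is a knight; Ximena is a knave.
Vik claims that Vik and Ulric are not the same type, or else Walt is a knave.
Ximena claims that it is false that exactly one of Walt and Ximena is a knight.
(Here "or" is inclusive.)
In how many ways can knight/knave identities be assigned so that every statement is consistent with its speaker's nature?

0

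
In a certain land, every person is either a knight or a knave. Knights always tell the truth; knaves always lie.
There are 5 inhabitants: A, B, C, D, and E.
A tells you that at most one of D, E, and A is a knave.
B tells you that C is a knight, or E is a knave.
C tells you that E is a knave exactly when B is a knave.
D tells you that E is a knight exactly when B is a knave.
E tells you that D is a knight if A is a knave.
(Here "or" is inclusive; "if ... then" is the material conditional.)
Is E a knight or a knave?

Consistent assignments: {A=knight, B=knight, C=knight, D=knave, E=knight}; {A=knight, B=knave, C=knave, D=knight, E=knight}
In every consistent assignment, E is a knight.

E is a knight.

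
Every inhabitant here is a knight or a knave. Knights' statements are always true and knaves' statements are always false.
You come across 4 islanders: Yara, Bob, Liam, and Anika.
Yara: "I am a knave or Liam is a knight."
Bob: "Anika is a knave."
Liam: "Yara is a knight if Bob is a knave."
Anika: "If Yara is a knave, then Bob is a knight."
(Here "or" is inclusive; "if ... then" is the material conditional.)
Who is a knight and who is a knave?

Suppose Yara is a knave. Then Yara's statement "I am a knave or Liam is a knight" would have to be false. Checking the 8 ways to assign the others, none is consistent with every speaker.
(For instance, with Bob=knave, Liam=knight, Anika=knight, Yara's claim "I am a knave or Liam is a knight" comes out true where it would need to be false.)
So Yara must be a knight, making "I am a knave or Liam is a knight" true. Taking Yara=knight, Bob=knave, Liam=knight, Anika=knight, each remaining statement checks out:
  Bob (knave): "Anika is a knave" — false. ✓
  Liam (knight): "Yara is a knight if Bob is a knave" — true. ✓
  Anika (knight): "if Yara is a knave, then Bob is a knight" — true. ✓
This is the unique consistent assignment.

Yara is a knight, Bob is a knave, Liam is a knight, and Anika is a knight.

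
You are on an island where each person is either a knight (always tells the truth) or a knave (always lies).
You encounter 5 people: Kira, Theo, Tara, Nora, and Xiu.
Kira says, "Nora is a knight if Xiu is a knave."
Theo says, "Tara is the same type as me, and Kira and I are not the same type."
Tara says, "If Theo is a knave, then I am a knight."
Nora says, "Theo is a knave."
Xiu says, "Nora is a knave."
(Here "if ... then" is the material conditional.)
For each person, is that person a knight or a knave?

Knights: Kira, Tara, and Nora. Knaves: Theo and Xiu.

Suppose Kira is a knave. Then Kira's statement "Nora is a knight if Xiu is a knave" would have to be false. Checking the 16 ways to assign the others, none is consistent with every speaker.
(For instance, with Theo=knave, Tara=knight, Nora=knight, Xiu=knave, Kira's claim "Nora is a knight if Xiu is a knave" comes out true where it would need to be false.)
So Kira must be a knight, making "Nora is a knight if Xiu is a knave" true. Taking Kira=knight, Theo=knave, Tara=knight, Nora=knight, Xiu=knave, each remaining statement checks out:
  Theo (knave): "Tara is the same type as me, and Kira and I are not the same type" — false. ✓
  Tara (knight): "if Theo is a knave, then I am a knight" — true. ✓
  Nora (knight): "Theo is a knave" — true. ✓
  Xiu (knave): "Nora is a knave" — false. ✓
This is the unique consistent assignment.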